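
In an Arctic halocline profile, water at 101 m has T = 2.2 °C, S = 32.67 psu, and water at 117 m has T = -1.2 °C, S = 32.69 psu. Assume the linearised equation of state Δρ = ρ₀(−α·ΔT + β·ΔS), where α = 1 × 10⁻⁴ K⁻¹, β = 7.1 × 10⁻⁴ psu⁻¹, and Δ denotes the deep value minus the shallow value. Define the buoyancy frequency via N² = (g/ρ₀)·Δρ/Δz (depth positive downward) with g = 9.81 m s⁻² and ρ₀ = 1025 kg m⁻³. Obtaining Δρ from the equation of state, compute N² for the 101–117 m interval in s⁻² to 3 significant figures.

2.17 × 10⁻⁴ s⁻²

ΔT = -3.4 K, ΔS = +0.02 psu (deep − shallow).
Δρ/ρ₀ = −αΔT + βΔS = 3.40 × 10⁻⁴ + 1.42 × 10⁻⁵ = 3.542 × 10⁻⁴, so Δρ ≈ 0.3631 kg m⁻³.
N² = (g/ρ₀)·Δρ/Δz = g·(Δρ/ρ₀)/Δz = 9.81 × 3.542 × 10⁻⁴ / 16 = 2.1717 × 10⁻⁴ s⁻² ≈ 2.17 × 10⁻⁴ s⁻².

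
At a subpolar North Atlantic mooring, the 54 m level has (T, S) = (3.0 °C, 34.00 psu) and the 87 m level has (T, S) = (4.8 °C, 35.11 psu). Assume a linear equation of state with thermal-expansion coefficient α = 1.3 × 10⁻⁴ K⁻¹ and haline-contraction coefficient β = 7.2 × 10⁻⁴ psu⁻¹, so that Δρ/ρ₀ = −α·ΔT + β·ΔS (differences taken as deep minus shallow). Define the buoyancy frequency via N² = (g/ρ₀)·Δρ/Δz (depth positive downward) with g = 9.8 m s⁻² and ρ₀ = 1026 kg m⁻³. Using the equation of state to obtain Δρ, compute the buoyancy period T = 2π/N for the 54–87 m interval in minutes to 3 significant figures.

ΔT = +1.8 K, ΔS = +1.11 psu (deep − shallow).
Δρ/ρ₀ = −αΔT + βΔS = -2.34 × 10⁻⁴ + 7.992 × 10⁻⁴ = 5.652 × 10⁻⁴, so Δρ ≈ 0.5799 kg m⁻³.
N² = (g/ρ₀)·Δρ/Δz = g·(Δρ/ρ₀)/Δz = 9.8 × 5.652 × 10⁻⁴ / 33 = 1.6785 × 10⁻⁴ s⁻².
N = √(1.6785 × 10⁻⁴) = 0.012956 rad s⁻¹ → T = 2π/N = 484.96 s = 8.0827 min ≈ 8.08 min.

8.08 min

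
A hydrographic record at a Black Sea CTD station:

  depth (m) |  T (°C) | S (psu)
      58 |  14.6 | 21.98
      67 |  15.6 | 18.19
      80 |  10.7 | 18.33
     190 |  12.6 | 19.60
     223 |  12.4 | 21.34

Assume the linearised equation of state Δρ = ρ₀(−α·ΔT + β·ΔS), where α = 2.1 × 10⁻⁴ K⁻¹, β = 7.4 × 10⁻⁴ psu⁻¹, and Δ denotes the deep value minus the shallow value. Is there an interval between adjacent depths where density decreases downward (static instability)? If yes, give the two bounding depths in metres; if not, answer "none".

58–67 m

Evaluate Δρ/ρ₀ = −αΔT + βΔS across each adjacent pair:
  58–67 m: −αΔT+βΔS = −(2.1 × 10⁻⁴)(+1.0)+(7.4 × 10⁻⁴)(-3.79) = -3.0 × 10⁻³ → UNSTABLE
  67–80 m: −αΔT+βΔS = −(2.1 × 10⁻⁴)(-4.9)+(7.4 × 10⁻⁴)(+0.14) = 1.1 × 10⁻³ → stable
  80–190 m: −αΔT+βΔS = −(2.1 × 10⁻⁴)(+1.9)+(7.4 × 10⁻⁴)(+1.27) = 5.4 × 10⁻⁴ → stable
  190–223 m: −αΔT+βΔS = −(2.1 × 10⁻⁴)(-0.2)+(7.4 × 10⁻⁴)(+1.74) = 1.3 × 10⁻³ → stable
The 58–67 m interval has Δρ < 0: lighter water underlies denser water.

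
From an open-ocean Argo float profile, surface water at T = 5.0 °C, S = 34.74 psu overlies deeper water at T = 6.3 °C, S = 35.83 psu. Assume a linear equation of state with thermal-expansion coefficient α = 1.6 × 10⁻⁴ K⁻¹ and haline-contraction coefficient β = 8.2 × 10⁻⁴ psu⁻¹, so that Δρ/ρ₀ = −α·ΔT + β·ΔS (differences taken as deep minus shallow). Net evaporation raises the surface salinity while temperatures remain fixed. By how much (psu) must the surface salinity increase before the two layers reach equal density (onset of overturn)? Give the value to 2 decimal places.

0.84 psu

Neutral buoyancy requires −α(T_deep − T_surf) + β(S_deep − S_surf′) = 0.
S_surf′ = S_deep − (α/β)·ΔT = 35.83 − (1.6 × 10⁻⁴/8.2 × 10⁻⁴)·(+1.3) = 35.5763 psu.
Increase required: 35.5763 − 34.74 = 0.8363 psu.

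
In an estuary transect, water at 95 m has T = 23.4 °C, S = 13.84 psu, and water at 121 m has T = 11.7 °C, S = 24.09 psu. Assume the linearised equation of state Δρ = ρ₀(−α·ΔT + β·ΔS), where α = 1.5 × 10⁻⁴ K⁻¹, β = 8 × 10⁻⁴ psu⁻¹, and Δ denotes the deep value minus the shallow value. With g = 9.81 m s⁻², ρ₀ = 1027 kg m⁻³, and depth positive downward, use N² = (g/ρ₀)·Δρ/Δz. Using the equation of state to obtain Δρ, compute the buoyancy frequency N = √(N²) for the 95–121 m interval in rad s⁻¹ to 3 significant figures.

ΔT = -11.7 K, ΔS = +10.25 psu (deep − shallow).
Δρ/ρ₀ = −αΔT + βΔS = 1.755 × 10⁻³ + 8.20 × 10⁻³ = 9.955 × 10⁻³, so Δρ ≈ 10.22 kg m⁻³.
N² = (g/ρ₀)·Δρ/Δz = g·(Δρ/ρ₀)/Δz = 9.81 × 9.955 × 10⁻³ / 26 = 3.7561 × 10⁻³ s⁻².
N = √(3.7561 × 10⁻³) = 0.061287 rad s⁻¹ ≈ 0.0613 rad s⁻¹.

0.0613 rad s⁻¹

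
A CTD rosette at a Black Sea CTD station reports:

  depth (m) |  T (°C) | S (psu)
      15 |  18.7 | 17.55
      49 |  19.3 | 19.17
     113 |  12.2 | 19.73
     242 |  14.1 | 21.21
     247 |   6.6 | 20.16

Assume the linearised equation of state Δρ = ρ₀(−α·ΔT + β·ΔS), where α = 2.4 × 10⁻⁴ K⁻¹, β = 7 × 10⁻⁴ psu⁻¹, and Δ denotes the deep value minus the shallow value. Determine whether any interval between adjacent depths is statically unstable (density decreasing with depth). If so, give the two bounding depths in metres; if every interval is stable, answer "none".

none

Evaluate Δρ/ρ₀ = −αΔT + βΔS across each adjacent pair:
  15–49 m: −αΔT+βΔS = −(2.4 × 10⁻⁴)(+0.6)+(7 × 10⁻⁴)(+1.62) = 9.9 × 10⁻⁴ → stable
  49–113 m: −αΔT+βΔS = −(2.4 × 10⁻⁴)(-7.1)+(7 × 10⁻⁴)(+0.56) = 2.1 × 10⁻³ → stable
  113–242 m: −αΔT+βΔS = −(2.4 × 10⁻⁴)(+1.9)+(7 × 10⁻⁴)(+1.48) = 5.8 × 10⁻⁴ → stable
  242–247 m: −αΔT+βΔS = −(2.4 × 10⁻⁴)(-7.5)+(7 × 10⁻⁴)(-1.05) = 1.1 × 10⁻³ → stable
Every interval has Δρ > 0: the column is stably stratified throughout.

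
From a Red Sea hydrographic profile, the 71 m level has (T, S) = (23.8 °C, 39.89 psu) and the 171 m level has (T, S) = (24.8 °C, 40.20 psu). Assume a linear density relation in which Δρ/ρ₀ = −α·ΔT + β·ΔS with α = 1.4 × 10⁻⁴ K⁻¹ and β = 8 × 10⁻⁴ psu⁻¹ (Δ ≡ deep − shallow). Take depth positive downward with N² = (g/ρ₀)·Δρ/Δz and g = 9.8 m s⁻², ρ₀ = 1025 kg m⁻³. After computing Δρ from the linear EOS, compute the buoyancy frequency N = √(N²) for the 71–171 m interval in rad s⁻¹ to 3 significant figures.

3.25 × 10⁻³ rad s⁻¹

ΔT = +1.0 K, ΔS = +0.31 psu (deep − shallow).
Δρ/ρ₀ = −αΔT + βΔS = -1.40 × 10⁻⁴ + 2.48 × 10⁻⁴ = 1.08 × 10⁻⁴, so Δρ ≈ 0.1107 kg m⁻³.
N² = (g/ρ₀)·Δρ/Δz = g·(Δρ/ρ₀)/Δz = 9.8 × 1.08 × 10⁻⁴ / 100 = 1.0584 × 10⁻⁵ s⁻².
N = √(1.0584 × 10⁻⁵) = 3.2533 × 10⁻³ rad s⁻¹ ≈ 3.25 × 10⁻³ rad s⁻¹.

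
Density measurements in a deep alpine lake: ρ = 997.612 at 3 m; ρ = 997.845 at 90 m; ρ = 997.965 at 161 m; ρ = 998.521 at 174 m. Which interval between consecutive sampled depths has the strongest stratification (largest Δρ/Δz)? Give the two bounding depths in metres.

161–174 m

Compute the density gradient over each adjacent pair:
  3–90 m: Δρ/Δz = 0.233/87 = 2.7 × 10⁻³ kg m⁻⁴
  90–161 m: Δρ/Δz = 0.120/71 = 1.7 × 10⁻³ kg m⁻⁴
  161–174 m: Δρ/Δz = 0.556/13 = 0.043 kg m⁻⁴
The largest gradient is in the 161–174 m interval — the pycnocline.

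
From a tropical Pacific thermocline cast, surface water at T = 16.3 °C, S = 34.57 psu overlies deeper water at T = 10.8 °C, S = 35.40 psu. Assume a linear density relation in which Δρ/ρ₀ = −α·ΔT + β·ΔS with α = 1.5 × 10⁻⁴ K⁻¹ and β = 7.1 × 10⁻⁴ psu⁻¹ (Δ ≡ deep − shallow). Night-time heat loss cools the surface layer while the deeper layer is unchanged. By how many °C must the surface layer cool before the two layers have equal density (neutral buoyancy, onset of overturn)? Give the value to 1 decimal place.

Neutral buoyancy requires Δρ = 0, i.e. −α(T_deep − T_surf′) + β(S_deep − S_surf) = 0.
T_surf′ = T_deep − (β/α)·ΔS = 10.8 − (7.1 × 10⁻⁴/1.5 × 10⁻⁴)·(+0.83) = 6.871 °C.
Cooling required: 16.3 − (6.871) = 9.429 °C.

9.4 °C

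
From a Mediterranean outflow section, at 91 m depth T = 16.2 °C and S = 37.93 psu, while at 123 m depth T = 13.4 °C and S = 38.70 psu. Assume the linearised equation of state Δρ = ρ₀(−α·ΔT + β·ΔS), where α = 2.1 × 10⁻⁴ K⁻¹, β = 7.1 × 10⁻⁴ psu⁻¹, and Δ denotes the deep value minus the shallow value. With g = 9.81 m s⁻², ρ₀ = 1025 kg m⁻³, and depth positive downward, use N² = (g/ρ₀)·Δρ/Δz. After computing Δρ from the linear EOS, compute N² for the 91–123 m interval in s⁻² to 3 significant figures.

3.48 × 10⁻⁴ s⁻²

ΔT = -2.8 K, ΔS = +0.77 psu (deep − shallow).
Δρ/ρ₀ = −αΔT + βΔS = 5.88 × 10⁻⁴ + 5.467 × 10⁻⁴ = 1.1347 × 10⁻³, so Δρ ≈ 1.163 kg m⁻³.
N² = (g/ρ₀)·Δρ/Δz = g·(Δρ/ρ₀)/Δz = 9.81 × 1.1347 × 10⁻³ / 32 = 3.4786 × 10⁻⁴ s⁻² ≈ 3.48 × 10⁻⁴ s⁻².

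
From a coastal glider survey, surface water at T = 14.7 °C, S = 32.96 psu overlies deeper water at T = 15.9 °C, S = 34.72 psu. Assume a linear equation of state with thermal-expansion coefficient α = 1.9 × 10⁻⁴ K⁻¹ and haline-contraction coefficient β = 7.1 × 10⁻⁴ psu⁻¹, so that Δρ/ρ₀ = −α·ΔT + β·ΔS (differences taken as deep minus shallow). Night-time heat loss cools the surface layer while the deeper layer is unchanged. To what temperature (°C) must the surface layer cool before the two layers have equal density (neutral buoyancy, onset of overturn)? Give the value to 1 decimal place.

Neutral buoyancy requires Δρ = 0, i.e. −α(T_deep − T_surf′) + β(S_deep − S_surf) = 0.
T_surf′ = T_deep − (β/α)·ΔS = 15.9 − (7.1 × 10⁻⁴/1.9 × 10⁻⁴)·(+1.76) = 9.323 °C.
Cooling required: 14.7 − (9.323) = 5.377 °C.

9.3 °C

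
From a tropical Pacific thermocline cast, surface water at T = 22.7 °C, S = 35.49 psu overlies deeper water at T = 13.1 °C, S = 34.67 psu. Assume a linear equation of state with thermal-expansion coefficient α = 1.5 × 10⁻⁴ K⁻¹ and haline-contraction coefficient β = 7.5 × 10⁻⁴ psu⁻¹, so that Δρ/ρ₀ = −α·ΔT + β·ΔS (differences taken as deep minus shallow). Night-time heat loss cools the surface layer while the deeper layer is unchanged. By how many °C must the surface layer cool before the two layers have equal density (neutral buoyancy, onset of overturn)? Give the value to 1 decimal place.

5.5 °C

Neutral buoyancy requires Δρ = 0, i.e. −α(T_deep − T_surf′) + β(S_deep − S_surf) = 0.
T_surf′ = T_deep − (β/α)·ΔS = 13.1 − (7.5 × 10⁻⁴/1.5 × 10⁻⁴)·(-0.82) = 17.200 °C.
Cooling required: 22.7 − (17.200) = 5.500 °C.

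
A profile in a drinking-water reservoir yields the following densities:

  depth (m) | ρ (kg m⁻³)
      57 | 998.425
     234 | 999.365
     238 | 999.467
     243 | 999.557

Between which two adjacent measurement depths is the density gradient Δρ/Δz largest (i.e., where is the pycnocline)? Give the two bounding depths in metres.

Compute the density gradient over each adjacent pair:
  57–234 m: Δρ/Δz = 0.940/177 = 5.3 × 10⁻³ kg m⁻⁴
  234–238 m: Δρ/Δz = 0.102/4 = 0.025 kg m⁻⁴
  238–243 m: Δρ/Δz = 0.090/5 = 0.018 kg m⁻⁴
The largest gradient is in the 234–238 m interval — the pycnocline.

234–238 m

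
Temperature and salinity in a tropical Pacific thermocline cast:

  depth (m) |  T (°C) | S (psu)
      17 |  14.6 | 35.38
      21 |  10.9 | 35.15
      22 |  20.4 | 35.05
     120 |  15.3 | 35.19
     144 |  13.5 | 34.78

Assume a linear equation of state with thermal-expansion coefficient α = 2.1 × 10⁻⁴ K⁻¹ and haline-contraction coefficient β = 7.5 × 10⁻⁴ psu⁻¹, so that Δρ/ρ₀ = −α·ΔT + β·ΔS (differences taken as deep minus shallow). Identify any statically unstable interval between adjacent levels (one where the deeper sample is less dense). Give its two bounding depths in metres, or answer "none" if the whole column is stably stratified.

21–22 m

Evaluate Δρ/ρ₀ = −αΔT + βΔS across each adjacent pair:
  17–21 m: −αΔT+βΔS = −(2.1 × 10⁻⁴)(-3.7)+(7.5 × 10⁻⁴)(-0.23) = 6.0 × 10⁻⁴ → stable
  21–22 m: −αΔT+βΔS = −(2.1 × 10⁻⁴)(+9.5)+(7.5 × 10⁻⁴)(-0.10) = -2.1 × 10⁻³ → UNSTABLE
  22–120 m: −αΔT+βΔS = −(2.1 × 10⁻⁴)(-5.1)+(7.5 × 10⁻⁴)(+0.14) = 1.2 × 10⁻³ → stable
  120–144 m: −αΔT+βΔS = −(2.1 × 10⁻⁴)(-1.8)+(7.5 × 10⁻⁴)(-0.41) = 7.1 × 10⁻⁵ → stable
The 21–22 m interval has Δρ < 0: lighter water underlies denser water.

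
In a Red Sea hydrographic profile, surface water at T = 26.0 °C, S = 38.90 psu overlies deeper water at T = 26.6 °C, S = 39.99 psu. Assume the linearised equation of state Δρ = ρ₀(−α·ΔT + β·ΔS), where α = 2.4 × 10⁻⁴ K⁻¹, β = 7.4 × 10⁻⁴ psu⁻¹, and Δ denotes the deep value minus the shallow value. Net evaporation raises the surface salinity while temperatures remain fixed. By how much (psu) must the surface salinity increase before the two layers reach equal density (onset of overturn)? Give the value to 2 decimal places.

0.90 psu

Neutral buoyancy requires −α(T_deep − T_surf) + β(S_deep − S_surf′) = 0.
S_surf′ = S_deep − (α/β)·ΔT = 39.99 − (2.4 × 10⁻⁴/7.4 × 10⁻⁴)·(+0.6) = 39.7954 psu.
Increase required: 39.7954 − 38.90 = 0.8954 psu.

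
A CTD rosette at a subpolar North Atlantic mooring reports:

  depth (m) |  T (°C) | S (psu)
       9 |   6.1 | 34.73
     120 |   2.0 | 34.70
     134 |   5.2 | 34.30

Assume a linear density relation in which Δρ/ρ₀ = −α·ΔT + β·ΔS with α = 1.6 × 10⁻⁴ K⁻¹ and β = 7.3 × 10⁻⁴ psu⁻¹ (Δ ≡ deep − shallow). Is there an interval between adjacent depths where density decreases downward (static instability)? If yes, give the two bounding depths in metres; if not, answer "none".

120–134 m

Evaluate Δρ/ρ₀ = −αΔT + βΔS across each adjacent pair:
  9–120 m: −αΔT+βΔS = −(1.6 × 10⁻⁴)(-4.1)+(7.3 × 10⁻⁴)(-0.03) = 6.3 × 10⁻⁴ → stable
  120–134 m: −αΔT+βΔS = −(1.6 × 10⁻⁴)(+3.2)+(7.3 × 10⁻⁴)(-0.40) = -8.0 × 10⁻⁴ → UNSTABLE
The 120–134 m interval has Δρ < 0: lighter water underlies denser water.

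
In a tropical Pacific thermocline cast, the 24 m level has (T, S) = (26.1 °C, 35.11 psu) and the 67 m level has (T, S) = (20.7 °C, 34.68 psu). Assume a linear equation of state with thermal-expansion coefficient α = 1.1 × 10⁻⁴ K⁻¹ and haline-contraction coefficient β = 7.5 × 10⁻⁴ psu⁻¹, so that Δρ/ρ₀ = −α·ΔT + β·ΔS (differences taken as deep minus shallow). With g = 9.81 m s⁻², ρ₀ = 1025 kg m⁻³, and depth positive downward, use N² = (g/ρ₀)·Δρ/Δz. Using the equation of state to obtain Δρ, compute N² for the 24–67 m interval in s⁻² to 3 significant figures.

ΔT = -5.4 K, ΔS = -0.43 psu (deep − shallow).
Δρ/ρ₀ = −αΔT + βΔS = 5.94 × 10⁻⁴ − 3.225 × 10⁻⁴ = 2.715 × 10⁻⁴, so Δρ ≈ 0.2783 kg m⁻³.
N² = (g/ρ₀)·Δρ/Δz = g·(Δρ/ρ₀)/Δz = 9.81 × 2.715 × 10⁻⁴ / 43 = 6.1940 × 10⁻⁵ s⁻² ≈ 6.19 × 10⁻⁵ s⁻².

6.19 × 10⁻⁵ s⁻²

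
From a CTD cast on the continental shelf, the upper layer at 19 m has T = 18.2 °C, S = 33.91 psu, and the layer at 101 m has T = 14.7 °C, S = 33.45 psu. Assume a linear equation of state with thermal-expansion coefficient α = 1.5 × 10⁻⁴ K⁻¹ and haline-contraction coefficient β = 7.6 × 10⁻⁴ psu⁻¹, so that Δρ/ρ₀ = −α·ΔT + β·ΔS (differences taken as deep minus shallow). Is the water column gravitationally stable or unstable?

ΔT = 14.7 − 18.2 = -3.5 K and ΔS = 33.45 − 33.91 = -0.46 psu (deep − shallow).
−αΔT = 5.25 × 10⁻⁴; βΔS = -3.496 × 10⁻⁴; sum Δρ/ρ₀ = 1.754 × 10⁻⁴.
Δρ/ρ₀ > 0, so Δρ > 0: deeper water is denser → statically stable.

stable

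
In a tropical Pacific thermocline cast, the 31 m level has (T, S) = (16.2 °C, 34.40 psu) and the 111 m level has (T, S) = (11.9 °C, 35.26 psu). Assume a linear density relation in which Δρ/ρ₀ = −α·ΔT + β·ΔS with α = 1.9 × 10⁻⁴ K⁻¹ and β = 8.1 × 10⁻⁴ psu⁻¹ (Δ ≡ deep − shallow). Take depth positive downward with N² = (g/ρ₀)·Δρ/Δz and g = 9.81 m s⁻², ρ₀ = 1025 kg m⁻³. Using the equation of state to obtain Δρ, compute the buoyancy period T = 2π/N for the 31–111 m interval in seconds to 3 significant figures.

ΔT = -4.3 K, ΔS = +0.86 psu (deep − shallow).
Δρ/ρ₀ = −αΔT + βΔS = 8.17 × 10⁻⁴ + 6.966 × 10⁻⁴ = 1.5136 × 10⁻³, so Δρ ≈ 1.551 kg m⁻³.
N² = (g/ρ₀)·Δρ/Δz = g·(Δρ/ρ₀)/Δz = 9.81 × 1.5136 × 10⁻³ / 80 = 1.8561 × 10⁻⁴ s⁻².
N = √(1.8561 × 10⁻⁴) = 0.013624 rad s⁻¹ → T = 2π/N = 461.19 s ≈ 461 s.

461 s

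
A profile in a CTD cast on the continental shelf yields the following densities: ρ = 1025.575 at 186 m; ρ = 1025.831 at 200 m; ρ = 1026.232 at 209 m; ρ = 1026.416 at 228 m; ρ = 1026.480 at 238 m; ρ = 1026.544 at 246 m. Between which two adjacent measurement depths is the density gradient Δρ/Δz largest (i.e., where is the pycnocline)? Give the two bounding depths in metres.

200–209 m

Compute the density gradient over each adjacent pair:
  186–200 m: Δρ/Δz = 0.256/14 = 0.018 kg m⁻⁴
  200–209 m: Δρ/Δz = 0.401/9 = 0.045 kg m⁻⁴
  209–228 m: Δρ/Δz = 0.184/19 = 9.7 × 10⁻³ kg m⁻⁴
  228–238 m: Δρ/Δz = 0.064/10 = 6.4 × 10⁻³ kg m⁻⁴
  238–246 m: Δρ/Δz = 0.064/8 = 8.0 × 10⁻³ kg m⁻⁴
The largest gradient is in the 200–209 m interval — the pycnocline.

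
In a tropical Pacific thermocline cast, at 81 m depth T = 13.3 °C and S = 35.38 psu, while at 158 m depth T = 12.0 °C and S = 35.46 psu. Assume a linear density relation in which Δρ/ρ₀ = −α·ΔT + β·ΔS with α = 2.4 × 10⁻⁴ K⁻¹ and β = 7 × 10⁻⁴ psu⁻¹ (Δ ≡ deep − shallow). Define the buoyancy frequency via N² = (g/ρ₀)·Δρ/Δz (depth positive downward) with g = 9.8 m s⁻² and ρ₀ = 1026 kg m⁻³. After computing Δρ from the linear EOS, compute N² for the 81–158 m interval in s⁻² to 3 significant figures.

4.68 × 10⁻⁵ s⁻²

ΔT = -1.3 K, ΔS = +0.08 psu (deep − shallow).
Δρ/ρ₀ = −αΔT + βΔS = 3.12 × 10⁻⁴ + 5.60 × 10⁻⁵ = 3.68 × 10⁻⁴, so Δρ ≈ 0.3776 kg m⁻³.
N² = (g/ρ₀)·Δρ/Δz = g·(Δρ/ρ₀)/Δz = 9.8 × 3.68 × 10⁻⁴ / 77 = 4.6836 × 10⁻⁵ s⁻² ≈ 4.68 × 10⁻⁵ s⁻².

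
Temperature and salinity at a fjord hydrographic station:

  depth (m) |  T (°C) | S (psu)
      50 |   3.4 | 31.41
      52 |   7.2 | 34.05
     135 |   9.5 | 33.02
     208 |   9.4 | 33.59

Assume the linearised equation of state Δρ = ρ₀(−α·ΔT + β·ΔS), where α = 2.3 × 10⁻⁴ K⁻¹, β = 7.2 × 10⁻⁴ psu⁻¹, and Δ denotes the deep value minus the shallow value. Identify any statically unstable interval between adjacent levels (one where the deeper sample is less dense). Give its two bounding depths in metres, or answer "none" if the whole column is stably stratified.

52–135 m

Evaluate Δρ/ρ₀ = −αΔT + βΔS across each adjacent pair:
  50–52 m: −αΔT+βΔS = −(2.3 × 10⁻⁴)(+3.8)+(7.2 × 10⁻⁴)(+2.64) = 1.0 × 10⁻³ → stable
  52–135 m: −αΔT+βΔS = −(2.3 × 10⁻⁴)(+2.3)+(7.2 × 10⁻⁴)(-1.03) = -1.3 × 10⁻³ → UNSTABLE
  135–208 m: −αΔT+βΔS = −(2.3 × 10⁻⁴)(-0.1)+(7.2 × 10⁻⁴)(+0.57) = 4.3 × 10⁻⁴ → stable
The 52–135 m interval has Δρ < 0: lighter water underlies denser water.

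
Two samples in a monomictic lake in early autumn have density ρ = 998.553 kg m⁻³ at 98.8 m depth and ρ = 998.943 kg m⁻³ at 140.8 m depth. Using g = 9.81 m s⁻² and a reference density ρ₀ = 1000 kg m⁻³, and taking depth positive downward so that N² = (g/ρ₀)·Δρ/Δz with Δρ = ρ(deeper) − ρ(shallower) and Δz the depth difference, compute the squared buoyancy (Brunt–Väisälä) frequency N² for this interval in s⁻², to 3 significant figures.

9.11 × 10⁻⁵ s⁻²

Δρ = 998.943 − 998.553 = 0.390 kg m⁻³ over Δz = 140.8 − 98.8 = 42 m.
N² = (9.81/1000) × (0.390/42) = 9.1093 × 10⁻⁵ s⁻² ≈ 9.11 × 10⁻⁵ s⁻².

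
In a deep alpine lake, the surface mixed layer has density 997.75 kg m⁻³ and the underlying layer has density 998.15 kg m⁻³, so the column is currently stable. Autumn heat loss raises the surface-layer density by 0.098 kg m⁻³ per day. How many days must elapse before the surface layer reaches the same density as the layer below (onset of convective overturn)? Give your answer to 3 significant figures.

4.08 days

Density deficit of the surface layer: 998.15 − 997.75 = 0.4 kg m⁻³.
Required change = 0.4 / 0.098 = 4.08 days.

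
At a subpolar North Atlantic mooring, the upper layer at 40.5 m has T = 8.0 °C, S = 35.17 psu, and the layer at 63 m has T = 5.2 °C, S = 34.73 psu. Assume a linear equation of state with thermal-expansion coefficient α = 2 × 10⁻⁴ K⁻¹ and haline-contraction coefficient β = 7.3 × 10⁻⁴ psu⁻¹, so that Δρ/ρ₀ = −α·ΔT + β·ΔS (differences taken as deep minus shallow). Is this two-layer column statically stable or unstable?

ΔT = 5.2 − 8.0 = -2.8 K and ΔS = 34.73 − 35.17 = -0.44 psu (deep − shallow).
−αΔT = 5.60 × 10⁻⁴; βΔS = -3.212 × 10⁻⁴; sum Δρ/ρ₀ = 2.388 × 10⁻⁴.
Δρ/ρ₀ > 0, so Δρ > 0: deeper water is denser → statically stable.

stable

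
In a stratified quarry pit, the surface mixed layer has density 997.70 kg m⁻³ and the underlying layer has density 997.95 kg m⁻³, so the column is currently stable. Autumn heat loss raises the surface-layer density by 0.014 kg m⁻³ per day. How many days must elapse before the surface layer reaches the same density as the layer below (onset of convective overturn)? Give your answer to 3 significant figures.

Density deficit of the surface layer: 997.95 − 997.70 = 0.25 kg m⁻³.
Required change = 0.25 / 0.014 = 17.9 days.

17.9 days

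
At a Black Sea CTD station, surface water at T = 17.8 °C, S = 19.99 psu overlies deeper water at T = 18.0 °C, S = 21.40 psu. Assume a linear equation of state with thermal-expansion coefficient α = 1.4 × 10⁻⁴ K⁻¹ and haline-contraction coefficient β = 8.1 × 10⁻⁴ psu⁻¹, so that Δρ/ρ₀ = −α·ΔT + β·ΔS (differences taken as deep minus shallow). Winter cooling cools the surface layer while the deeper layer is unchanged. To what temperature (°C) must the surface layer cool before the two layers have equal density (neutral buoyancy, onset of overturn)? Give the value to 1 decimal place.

Neutral buoyancy requires Δρ = 0, i.e. −α(T_deep − T_surf′) + β(S_deep − S_surf) = 0.
T_surf′ = T_deep − (β/α)·ΔS = 18.0 − (8.1 × 10⁻⁴/1.4 × 10⁻⁴)·(+1.41) = 9.842 °C.
Cooling required: 17.8 − (9.842) = 7.958 °C.

9.8 °C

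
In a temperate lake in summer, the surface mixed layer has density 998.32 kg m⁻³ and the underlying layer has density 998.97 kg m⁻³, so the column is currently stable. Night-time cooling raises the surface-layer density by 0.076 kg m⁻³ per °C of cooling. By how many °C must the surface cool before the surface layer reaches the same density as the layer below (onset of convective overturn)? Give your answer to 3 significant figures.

Density deficit of the surface layer: 998.97 − 998.32 = 0.65 kg m⁻³.
Required change = 0.65 / 0.076 = 8.55 °C.

8.55 °C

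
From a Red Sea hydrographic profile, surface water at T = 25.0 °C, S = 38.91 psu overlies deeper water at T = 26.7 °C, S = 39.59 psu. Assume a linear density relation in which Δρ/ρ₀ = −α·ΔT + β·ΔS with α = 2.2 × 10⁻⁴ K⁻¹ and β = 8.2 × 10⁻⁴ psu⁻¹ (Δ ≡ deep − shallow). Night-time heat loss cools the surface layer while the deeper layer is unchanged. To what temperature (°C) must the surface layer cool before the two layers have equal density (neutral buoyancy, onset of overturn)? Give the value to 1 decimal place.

Neutral buoyancy requires Δρ = 0, i.e. −α(T_deep − T_surf′) + β(S_deep − S_surf) = 0.
T_surf′ = T_deep − (β/α)·ΔS = 26.7 − (8.2 × 10⁻⁴/2.2 × 10⁻⁴)·(+0.68) = 24.165 °C.
Cooling required: 25.0 − (24.165) = 0.835 °C.

24.2 °C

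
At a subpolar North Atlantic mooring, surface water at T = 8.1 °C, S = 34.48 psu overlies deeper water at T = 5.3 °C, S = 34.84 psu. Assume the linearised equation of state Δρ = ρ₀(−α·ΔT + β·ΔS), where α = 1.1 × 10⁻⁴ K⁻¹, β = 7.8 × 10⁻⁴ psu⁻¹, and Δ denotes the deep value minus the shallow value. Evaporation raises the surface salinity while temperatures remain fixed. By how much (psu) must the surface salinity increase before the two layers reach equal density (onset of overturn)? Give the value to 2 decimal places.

Neutral buoyancy requires −α(T_deep − T_surf) + β(S_deep − S_surf′) = 0.
S_surf′ = S_deep − (α/β)·ΔT = 34.84 − (1.1 × 10⁻⁴/7.8 × 10⁻⁴)·(-2.8) = 35.2349 psu.
Increase required: 35.2349 − 34.48 = 0.7549 psu.

0.75 psu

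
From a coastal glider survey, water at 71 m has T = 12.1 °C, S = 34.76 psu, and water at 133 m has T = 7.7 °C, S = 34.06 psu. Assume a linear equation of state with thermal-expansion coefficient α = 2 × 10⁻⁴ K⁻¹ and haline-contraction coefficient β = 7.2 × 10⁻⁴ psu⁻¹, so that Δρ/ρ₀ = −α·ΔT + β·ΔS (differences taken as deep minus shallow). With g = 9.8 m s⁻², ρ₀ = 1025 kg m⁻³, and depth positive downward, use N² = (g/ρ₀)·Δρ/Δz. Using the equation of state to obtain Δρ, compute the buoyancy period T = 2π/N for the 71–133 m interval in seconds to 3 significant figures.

815 s

ΔT = -4.4 K, ΔS = -0.70 psu (deep − shallow).
Δρ/ρ₀ = −αΔT + βΔS = 8.80 × 10⁻⁴ − 5.04 × 10⁻⁴ = 3.76 × 10⁻⁴, so Δρ ≈ 0.3854 kg m⁻³.
N² = (g/ρ₀)·Δρ/Δz = g·(Δρ/ρ₀)/Δz = 9.8 × 3.76 × 10⁻⁴ / 62 = 5.9432 × 10⁻⁵ s⁻².
N = √(5.9432 × 10⁻⁵) = 7.7092 × 10⁻³ rad s⁻¹ → T = 2π/N = 815.02 s ≈ 815 s.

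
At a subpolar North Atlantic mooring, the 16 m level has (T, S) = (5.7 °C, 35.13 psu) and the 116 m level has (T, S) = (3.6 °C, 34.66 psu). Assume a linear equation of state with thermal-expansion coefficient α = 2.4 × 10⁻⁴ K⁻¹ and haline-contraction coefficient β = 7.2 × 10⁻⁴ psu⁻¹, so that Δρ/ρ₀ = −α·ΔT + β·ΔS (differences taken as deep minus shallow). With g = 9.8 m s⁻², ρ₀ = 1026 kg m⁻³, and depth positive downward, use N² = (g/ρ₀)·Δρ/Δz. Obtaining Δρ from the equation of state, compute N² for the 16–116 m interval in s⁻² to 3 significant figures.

ΔT = -2.1 K, ΔS = -0.47 psu (deep − shallow).
Δρ/ρ₀ = −αΔT + βΔS = 5.04 × 10⁻⁴ − 3.384 × 10⁻⁴ = 1.656 × 10⁻⁴, so Δρ ≈ 0.1699 kg m⁻³.
N² = (g/ρ₀)·Δρ/Δz = g·(Δρ/ρ₀)/Δz = 9.8 × 1.656 × 10⁻⁴ / 100 = 1.6229 × 10⁻⁵ s⁻² ≈ 1.62 × 10⁻⁵ s⁻².

1.62 × 10⁻⁵ s⁻²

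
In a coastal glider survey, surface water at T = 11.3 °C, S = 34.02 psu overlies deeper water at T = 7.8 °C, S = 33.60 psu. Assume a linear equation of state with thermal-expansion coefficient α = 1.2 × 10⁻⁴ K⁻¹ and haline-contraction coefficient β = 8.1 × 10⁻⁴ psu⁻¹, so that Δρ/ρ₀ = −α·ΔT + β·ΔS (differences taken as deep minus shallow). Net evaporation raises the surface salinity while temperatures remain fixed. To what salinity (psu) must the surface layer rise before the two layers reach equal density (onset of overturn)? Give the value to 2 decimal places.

34.12 psu

Neutral buoyancy requires −α(T_deep − T_surf) + β(S_deep − S_surf′) = 0.
S_surf′ = S_deep − (α/β)·ΔT = 33.60 − (1.2 × 10⁻⁴/8.1 × 10⁻⁴)·(-3.5) = 34.1185 psu.
Increase required: 34.1185 − 34.02 = 0.0985 psu.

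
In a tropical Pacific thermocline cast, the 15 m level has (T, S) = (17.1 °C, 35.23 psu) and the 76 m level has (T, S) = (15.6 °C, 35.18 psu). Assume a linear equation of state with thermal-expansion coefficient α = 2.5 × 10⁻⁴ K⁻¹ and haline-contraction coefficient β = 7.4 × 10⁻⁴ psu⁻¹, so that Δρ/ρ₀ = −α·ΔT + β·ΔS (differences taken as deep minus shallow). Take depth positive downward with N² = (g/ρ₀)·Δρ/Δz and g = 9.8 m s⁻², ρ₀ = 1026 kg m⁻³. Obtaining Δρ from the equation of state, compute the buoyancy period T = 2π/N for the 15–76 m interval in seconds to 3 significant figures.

ΔT = -1.5 K, ΔS = -0.05 psu (deep − shallow).
Δρ/ρ₀ = −αΔT + βΔS = 3.75 × 10⁻⁴ − 3.70 × 10⁻⁵ = 3.38 × 10⁻⁴, so Δρ ≈ 0.3468 kg m⁻³.
N² = (g/ρ₀)·Δρ/Δz = g·(Δρ/ρ₀)/Δz = 9.8 × 3.38 × 10⁻⁴ / 61 = 5.4302 × 10⁻⁵ s⁻².
N = √(5.4302 × 10⁻⁵) = 7.3690 × 10⁻³ rad s⁻¹ → T = 2π/N = 852.65 s ≈ 853 s.

853 s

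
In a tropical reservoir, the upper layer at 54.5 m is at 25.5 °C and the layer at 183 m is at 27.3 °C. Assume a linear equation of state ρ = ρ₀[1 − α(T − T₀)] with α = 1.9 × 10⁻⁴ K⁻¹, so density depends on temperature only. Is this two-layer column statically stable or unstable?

ΔT = 27.3 − 25.5 = +1.8 K, so Δρ/ρ₀ = −αΔT = -3.42 × 10⁻⁴.
Δρ/ρ₀ < 0, so Δρ < 0: deeper water is lighter → statically unstable; the column would overturn.

unstable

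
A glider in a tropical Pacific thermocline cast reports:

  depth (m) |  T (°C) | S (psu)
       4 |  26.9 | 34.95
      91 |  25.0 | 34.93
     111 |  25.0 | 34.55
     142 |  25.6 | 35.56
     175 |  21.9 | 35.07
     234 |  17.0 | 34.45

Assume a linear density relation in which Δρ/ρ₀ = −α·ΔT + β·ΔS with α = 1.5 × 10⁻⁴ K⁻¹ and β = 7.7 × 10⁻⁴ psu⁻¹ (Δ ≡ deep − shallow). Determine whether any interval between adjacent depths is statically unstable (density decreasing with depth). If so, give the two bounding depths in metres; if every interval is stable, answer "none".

91–111 m

Evaluate Δρ/ρ₀ = −αΔT + βΔS across each adjacent pair:
  4–91 m: −αΔT+βΔS = −(1.5 × 10⁻⁴)(-1.9)+(7.7 × 10⁻⁴)(-0.02) = 2.7 × 10⁻⁴ → stable
  91–111 m: −αΔT+βΔS = −(1.5 × 10⁻⁴)(+0.0)+(7.7 × 10⁻⁴)(-0.38) = -2.9 × 10⁻⁴ → UNSTABLE
  111–142 m: −αΔT+βΔS = −(1.5 × 10⁻⁴)(+0.6)+(7.7 × 10⁻⁴)(+1.01) = 6.9 × 10⁻⁴ → stable
  142–175 m: −αΔT+βΔS = −(1.5 × 10⁻⁴)(-3.7)+(7.7 × 10⁻⁴)(-0.49) = 1.8 × 10⁻⁴ → stable
  175–234 m: −αΔT+βΔS = −(1.5 × 10⁻⁴)(-4.9)+(7.7 × 10⁻⁴)(-0.62) = 2.6 × 10⁻⁴ → stable
The 91–111 m interval has Δρ < 0: lighter water underlies denser water.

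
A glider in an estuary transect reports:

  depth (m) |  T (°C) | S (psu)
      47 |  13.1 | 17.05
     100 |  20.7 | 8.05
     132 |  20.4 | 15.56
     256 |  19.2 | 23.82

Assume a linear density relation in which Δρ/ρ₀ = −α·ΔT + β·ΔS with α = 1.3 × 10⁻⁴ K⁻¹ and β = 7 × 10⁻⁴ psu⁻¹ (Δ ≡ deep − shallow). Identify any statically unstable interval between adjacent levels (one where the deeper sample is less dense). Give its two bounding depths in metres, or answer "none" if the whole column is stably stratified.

47–100 m

Evaluate Δρ/ρ₀ = −αΔT + βΔS across each adjacent pair:
  47–100 m: −αΔT+βΔS = −(1.3 × 10⁻⁴)(+7.6)+(7 × 10⁻⁴)(-9.00) = -7.3 × 10⁻³ → UNSTABLE
  100–132 m: −αΔT+βΔS = −(1.3 × 10⁻⁴)(-0.3)+(7 × 10⁻⁴)(+7.51) = 5.3 × 10⁻³ → stable
  132–256 m: −αΔT+βΔS = −(1.3 × 10⁻⁴)(-1.2)+(7 × 10⁻⁴)(+8.26) = 5.9 × 10⁻³ → stable
The 47–100 m interval has Δρ < 0: lighter water underlies denser water.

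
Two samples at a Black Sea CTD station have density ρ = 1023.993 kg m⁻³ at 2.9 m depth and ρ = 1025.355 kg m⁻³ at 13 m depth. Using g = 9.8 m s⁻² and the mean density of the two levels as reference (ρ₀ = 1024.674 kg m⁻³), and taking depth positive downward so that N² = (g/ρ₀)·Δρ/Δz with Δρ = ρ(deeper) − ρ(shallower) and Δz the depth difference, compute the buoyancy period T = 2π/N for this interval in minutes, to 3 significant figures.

Δρ = 1025.355 − 1023.993 = 1.362 kg m⁻³ over Δz = 13 − 2.9 = 10.1 m.
N² = (9.8/1024.674) × (1.362/10.1) = 1.2897 × 10⁻³ s⁻².
N = √(1.2897 × 10⁻³) = 0.035912 rad s⁻¹, so T = 2π/N = 174.96 s = 2.9160 min ≈ 2.92 min.

2.92 min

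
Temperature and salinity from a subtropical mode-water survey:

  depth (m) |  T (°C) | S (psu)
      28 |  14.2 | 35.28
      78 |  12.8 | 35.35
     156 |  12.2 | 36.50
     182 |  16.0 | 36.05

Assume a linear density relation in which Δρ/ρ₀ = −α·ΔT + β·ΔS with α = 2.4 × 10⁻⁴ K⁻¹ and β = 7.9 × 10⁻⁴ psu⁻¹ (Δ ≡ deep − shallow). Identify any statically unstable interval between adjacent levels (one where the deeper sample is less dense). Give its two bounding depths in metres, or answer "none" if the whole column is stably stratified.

156–182 m

Evaluate Δρ/ρ₀ = −αΔT + βΔS across each adjacent pair:
  28–78 m: −αΔT+βΔS = −(2.4 × 10⁻⁴)(-1.4)+(7.9 × 10⁻⁴)(+0.07) = 3.9 × 10⁻⁴ → stable
  78–156 m: −αΔT+βΔS = −(2.4 × 10⁻⁴)(-0.6)+(7.9 × 10⁻⁴)(+1.15) = 1.1 × 10⁻³ → stable
  156–182 m: −αΔT+βΔS = −(2.4 × 10⁻⁴)(+3.8)+(7.9 × 10⁻⁴)(-0.45) = -1.3 × 10⁻³ → UNSTABLE
The 156–182 m interval has Δρ < 0: lighter water underlies denser water.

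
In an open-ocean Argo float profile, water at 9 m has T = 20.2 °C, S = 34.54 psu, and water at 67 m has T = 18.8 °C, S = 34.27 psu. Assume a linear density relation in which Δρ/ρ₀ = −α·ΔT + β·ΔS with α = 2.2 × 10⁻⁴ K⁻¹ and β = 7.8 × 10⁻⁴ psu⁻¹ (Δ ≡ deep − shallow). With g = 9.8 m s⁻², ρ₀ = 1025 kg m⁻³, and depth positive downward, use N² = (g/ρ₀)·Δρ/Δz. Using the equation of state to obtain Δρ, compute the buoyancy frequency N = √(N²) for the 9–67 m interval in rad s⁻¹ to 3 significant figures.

4.06 × 10⁻³ rad s⁻¹

ΔT = -1.4 K, ΔS = -0.27 psu (deep − shallow).
Δρ/ρ₀ = −αΔT + βΔS = 3.08 × 10⁻⁴ − 2.106 × 10⁻⁴ = 9.74 × 10⁻⁵, so Δρ ≈ 0.09983 kg m⁻³.
N² = (g/ρ₀)·Δρ/Δz = g·(Δρ/ρ₀)/Δz = 9.8 × 9.74 × 10⁻⁵ / 58 = 1.6457 × 10⁻⁵ s⁻².
N = √(1.6457 × 10⁻⁵) = 4.0567 × 10⁻³ rad s⁻¹ ≈ 4.06 × 10⁻³ rad s⁻¹.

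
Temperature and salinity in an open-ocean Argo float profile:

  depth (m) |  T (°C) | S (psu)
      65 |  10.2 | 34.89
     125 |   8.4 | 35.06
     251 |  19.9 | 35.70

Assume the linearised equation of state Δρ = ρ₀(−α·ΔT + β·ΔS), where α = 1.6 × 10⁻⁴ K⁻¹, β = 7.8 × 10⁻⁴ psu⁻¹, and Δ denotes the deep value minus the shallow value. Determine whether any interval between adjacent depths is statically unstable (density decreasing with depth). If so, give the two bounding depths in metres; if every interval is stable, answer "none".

125–251 m

Evaluate Δρ/ρ₀ = −αΔT + βΔS across each adjacent pair:
  65–125 m: −αΔT+βΔS = −(1.6 × 10⁻⁴)(-1.8)+(7.8 × 10⁻⁴)(+0.17) = 4.2 × 10⁻⁴ → stable
  125–251 m: −αΔT+βΔS = −(1.6 × 10⁻⁴)(+11.5)+(7.8 × 10⁻⁴)(+0.64) = -1.3 × 10⁻³ → UNSTABLE
The 125–251 m interval has Δρ < 0: lighter water underlies denser water.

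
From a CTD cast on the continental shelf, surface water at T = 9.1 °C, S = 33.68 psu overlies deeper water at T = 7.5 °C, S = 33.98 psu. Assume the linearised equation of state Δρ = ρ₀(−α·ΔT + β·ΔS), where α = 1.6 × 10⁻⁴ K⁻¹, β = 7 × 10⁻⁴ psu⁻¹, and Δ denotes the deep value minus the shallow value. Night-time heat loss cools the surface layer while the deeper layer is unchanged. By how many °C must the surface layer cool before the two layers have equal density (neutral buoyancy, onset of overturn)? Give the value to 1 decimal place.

Neutral buoyancy requires Δρ = 0, i.e. −α(T_deep − T_surf′) + β(S_deep − S_surf) = 0.
T_surf′ = T_deep − (β/α)·ΔS = 7.5 − (7 × 10⁻⁴/1.6 × 10⁻⁴)·(+0.30) = 6.188 °C.
Cooling required: 9.1 − (6.188) = 2.912 °C.

2.9 °C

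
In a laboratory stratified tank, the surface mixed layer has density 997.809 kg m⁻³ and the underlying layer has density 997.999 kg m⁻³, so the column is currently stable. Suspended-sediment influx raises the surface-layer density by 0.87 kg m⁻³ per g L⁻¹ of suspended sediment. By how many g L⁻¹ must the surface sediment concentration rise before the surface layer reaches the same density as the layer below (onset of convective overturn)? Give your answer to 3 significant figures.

Density deficit of the surface layer: 997.999 − 997.809 = 0.19 kg m⁻³.
Required change = 0.19 / 0.87 = 0.218 g L⁻¹.

0.218 g L⁻¹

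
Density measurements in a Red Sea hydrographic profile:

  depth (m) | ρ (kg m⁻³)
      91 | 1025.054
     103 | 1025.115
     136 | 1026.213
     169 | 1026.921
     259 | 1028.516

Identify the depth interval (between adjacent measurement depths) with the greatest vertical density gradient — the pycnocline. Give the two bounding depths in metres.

103–136 m

Compute the density gradient over each adjacent pair:
  91–103 m: Δρ/Δz = 0.061/12 = 5.1 × 10⁻³ kg m⁻⁴
  103–136 m: Δρ/Δz = 1.098/33 = 0.033 kg m⁻⁴
  136–169 m: Δρ/Δz = 0.708/33 = 0.021 kg m⁻⁴
  169–259 m: Δρ/Δz = 1.595/90 = 0.018 kg m⁻⁴
The largest gradient is in the 103–136 m interval — the pycnocline.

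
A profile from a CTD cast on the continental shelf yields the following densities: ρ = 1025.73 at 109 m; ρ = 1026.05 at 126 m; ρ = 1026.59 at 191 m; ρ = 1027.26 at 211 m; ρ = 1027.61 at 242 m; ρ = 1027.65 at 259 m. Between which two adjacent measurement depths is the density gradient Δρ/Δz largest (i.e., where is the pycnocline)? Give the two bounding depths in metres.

Compute the density gradient over each adjacent pair:
  109–126 m: Δρ/Δz = 0.32/17 = 0.019 kg m⁻⁴
  126–191 m: Δρ/Δz = 0.54/65 = 8.3 × 10⁻³ kg m⁻⁴
  191–211 m: Δρ/Δz = 0.67/20 = 0.034 kg m⁻⁴
  211–242 m: Δρ/Δz = 0.35/31 = 0.011 kg m⁻⁴
  242–259 m: Δρ/Δz = 0.04/17 = 2.4 × 10⁻³ kg m⁻⁴
The largest gradient is in the 191–211 m interval — the pycnocline.

191–211 m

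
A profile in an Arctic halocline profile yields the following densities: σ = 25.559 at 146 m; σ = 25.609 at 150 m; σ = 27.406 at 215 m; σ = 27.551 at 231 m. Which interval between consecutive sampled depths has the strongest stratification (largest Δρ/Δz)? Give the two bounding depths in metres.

Compute the density gradient over each adjacent pair:
  146–150 m: Δρ/Δz = 0.050/4 = 0.013 kg m⁻⁴
  150–215 m: Δρ/Δz = 1.797/65 = 0.028 kg m⁻⁴
  215–231 m: Δρ/Δz = 0.145/16 = 9.1 × 10⁻³ kg m⁻⁴
The largest gradient is in the 150–215 m interval — the pycnocline.

150–215 m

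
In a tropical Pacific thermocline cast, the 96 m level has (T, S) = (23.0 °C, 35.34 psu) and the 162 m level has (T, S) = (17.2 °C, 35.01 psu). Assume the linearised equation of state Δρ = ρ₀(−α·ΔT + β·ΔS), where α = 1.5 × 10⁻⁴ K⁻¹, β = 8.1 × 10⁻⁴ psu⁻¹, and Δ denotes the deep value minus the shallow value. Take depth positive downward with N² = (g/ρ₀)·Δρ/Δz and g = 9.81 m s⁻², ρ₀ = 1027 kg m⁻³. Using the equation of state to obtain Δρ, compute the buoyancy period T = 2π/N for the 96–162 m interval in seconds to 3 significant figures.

664 s

ΔT = -5.8 K, ΔS = -0.33 psu (deep − shallow).
Δρ/ρ₀ = −αΔT + βΔS = 8.70 × 10⁻⁴ − 2.673 × 10⁻⁴ = 6.027 × 10⁻⁴, so Δρ ≈ 0.6190 kg m⁻³.
N² = (g/ρ₀)·Δρ/Δz = g·(Δρ/ρ₀)/Δz = 9.81 × 6.027 × 10⁻⁴ / 66 = 8.9583 × 10⁻⁵ s⁻².
N = √(8.9583 × 10⁻⁵) = 9.4648 × 10⁻³ rad s⁻¹ → T = 2π/N = 663.85 s ≈ 664 s.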